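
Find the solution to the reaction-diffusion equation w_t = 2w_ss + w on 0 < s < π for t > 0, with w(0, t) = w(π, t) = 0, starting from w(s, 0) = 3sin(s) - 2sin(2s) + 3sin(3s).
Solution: Substitute w = exp(t)u.
Then w_t = exp(t)(u_t + u), w_ss = exp(t)u_ss; substituting and dividing by exp(t), the lower-order terms cancel: u_t = 2u_ss (standard heat equation).
Data for u: u(s,0) = w(s,0) = 3sin(s) - 2sin(2s) + 3sin(3s). The boundary conditions carry over: u(0,t) = u(π,t) = 0.
Separating variables: u = Σ c_n exp(-2n²t) sin(ns). From u(s,0) = 3sin(s) - 2sin(2s) + 3sin(3s): c_1=3, c_2=-2, c_3=3.
So u(s,t) = 3exp(-2t)sin(s) - 2exp(-8t)sin(2s) + 3exp(-18t)sin(3s), and w(s,t) = exp(t)u(s,t).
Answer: w(s, t) = 3exp(-t)sin(s) - 2exp(-7t)sin(2s) + 3exp(-17t)sin(3s)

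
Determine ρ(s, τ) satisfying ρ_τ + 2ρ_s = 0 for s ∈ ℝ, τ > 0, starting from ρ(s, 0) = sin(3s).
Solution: By characteristics (ds/dτ = 2), ρ(s,τ) = f(s - 2τ) with f = ρ(·, 0).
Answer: ρ(s, τ) = sin(3s - 6τ)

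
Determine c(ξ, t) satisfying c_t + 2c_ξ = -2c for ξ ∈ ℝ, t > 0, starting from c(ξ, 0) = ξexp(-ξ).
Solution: Substitute c = exp(-ξ)u, i.e. u = exp(ξ)c.
By the product rule, c_ξ = exp(-ξ)(u_ξ - u), c_t = exp(-ξ)u_t.
Substituting into the PDE and dividing by exp(-ξ): u_t + 2(u_ξ - u) = -2u.
The lower-order terms cancel, leaving the standard advection equation u_t + 2u_ξ = 0.
Initial data for u: u(ξ,0) = exp(ξ)c(ξ,0) = ξ.
Solve for u:
  By method of characteristics (waves move right with speed 2):
  Along characteristics ξ - 2t = const, u is constant, so u(ξ,t) = f(ξ - 2t) with f = u(·, 0).
Hence u(ξ,t) = -2t + ξ.
Transform back: c(ξ,t) = exp(-ξ)u(ξ,t).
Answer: c(ξ, t) = -2texp(-ξ) + ξexp(-ξ)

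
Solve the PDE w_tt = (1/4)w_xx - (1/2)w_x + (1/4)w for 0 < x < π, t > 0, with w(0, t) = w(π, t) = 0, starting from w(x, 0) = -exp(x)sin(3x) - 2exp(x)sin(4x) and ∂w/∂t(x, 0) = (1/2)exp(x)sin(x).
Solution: Substitute w = exp(x)u.
Then w_x = exp(x)(u_x + u), w_xx = exp(x)(u_xx + 2u_x + u), w_tt = exp(x)u_tt; substituting and dividing by exp(x), the lower-order terms cancel: u_tt = (1/4)u_xx (standard wave equation).
Data for u: u(x,0) = exp(-x)w(x,0) = -sin(3x) - 2sin(4x); u_t(x,0) = exp(-x)w_t(x,0) = (1/2)sin(x). The boundary conditions carry over: u(0,t) = u(π,t) = 0.
Separating variables: u = Σ [A_n cos(ω_n t) + B_n sin(ω_n t)] sin(nx), ω_n = n/2. From ICs (B_n = velocity coefficient / ω_n): A_3=-1, A_4=-2, B_1=1.
So u(x,t) = sin(t/2)sin(x) - sin(3x)cos(3t/2) - 2sin(4x)cos(2t), and w(x,t) = exp(x)u(x,t).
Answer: w(x, t) = exp(x)sin(t/2)sin(x) - exp(x)sin(3x)cos(3t/2) - 2exp(x)sin(4x)cos(2t)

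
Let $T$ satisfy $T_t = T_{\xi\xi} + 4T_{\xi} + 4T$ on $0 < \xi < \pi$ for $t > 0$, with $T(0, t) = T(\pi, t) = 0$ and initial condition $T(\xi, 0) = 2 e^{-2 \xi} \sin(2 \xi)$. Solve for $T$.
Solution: Substitute $T = e^{-2\xi}u$, i.e. $u = e^{2\xi}T$.
By the product rule, $T_{\xi} = e^{-2\xi}(u_{\xi} - 2u)$, $T_{\xi\xi} = e^{-2\xi}(u_{\xi\xi} - 4u_{\xi} + 4u)$, $T_t = e^{-2\xi}u_t$.
Substituting into the PDE and dividing by $e^{-2\xi}$: $u_t = (u_{\xi\xi} - 4u_{\xi} + 4u) + 4(u_{\xi} - 2u) + 4u$.
The lower-order terms cancel, leaving the standard heat equation $u_t = u_{\xi\xi}$.
Initial data for $u$: $u(\xi,0) = e^{2\xi}T(\xi,0) = 2 \sin(2 \xi)$. The boundary conditions carry over: $u(0,t) = u(\pi,t) = 0$.
Solve for $u$:
  Using separation of variables $u = X(\xi)G(t)$:
  Eigenfunctions: $\sin(n\xi)$, $n = 1, 2, 3, \ldots$
  General solution: $u(\xi, t) = \sum c_n \sin(n\xi) e^{-n^2 t}$
  Matching $u(\xi,0) = 2 \sin(2 \xi)$ term by term: $c_2=2$.
Hence $u(\xi,t) = 2 e^{-4 t} \sin(2 \xi)$.
Transform back: $T(\xi,t) = e^{-2\xi}u(\xi,t)$.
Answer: $T(\xi, t) = 2 e^{-2 \xi} e^{-4 t} \sin(2 \xi)$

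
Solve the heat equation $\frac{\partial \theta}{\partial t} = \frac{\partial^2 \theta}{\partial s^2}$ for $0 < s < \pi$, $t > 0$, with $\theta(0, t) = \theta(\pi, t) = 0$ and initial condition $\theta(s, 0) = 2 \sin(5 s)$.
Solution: Separating variables: $\theta = \sum c_n e^{-n^2t} \sin(ns)$. From $\theta(s,0) = 2 \sin(5 s)$: $c_5=2$.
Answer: $\theta(s, t) = 2 e^{-25 t} \sin(5 s)$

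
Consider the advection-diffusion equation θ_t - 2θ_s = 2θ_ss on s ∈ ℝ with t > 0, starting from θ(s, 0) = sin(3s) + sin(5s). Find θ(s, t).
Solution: Moving frame: η = s + 2t, σ = t, θ = u(η,σ), so θ_t = u_σ + 2u_η and θ_ss = u_ηη.
Hence θ_t - 2θ_s = u_σ and the PDE becomes the heat equation u_σ = 2u_ηη on η ∈ ℝ.
Initial data: u(η,0) = θ(η,0) = sin(3η) + sin(5η). Each mode sin(nη) decays as exp(-2n²σ) on ℝ, so u(η,σ) = Σ c_n exp(-2n²σ) sin(nη) with c_3=1, c_5=1: u(η,σ) = exp(-18σ)sin(3η) + exp(-50σ)sin(5η).
Substituting back: θ(s,t) = u(s + 2t, t).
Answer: θ(s, t) = exp(-18t)sin(3s + 6t) + exp(-50t)sin(5s + 10t)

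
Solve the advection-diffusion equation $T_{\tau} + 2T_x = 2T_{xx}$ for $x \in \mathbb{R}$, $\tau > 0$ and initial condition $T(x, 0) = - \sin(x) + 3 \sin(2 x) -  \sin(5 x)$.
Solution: Change to a moving frame: let $\eta = x - 2\tau$, $\sigma = \tau$ and write $T(x,\tau) = u(\eta,\sigma)$.
By the chain rule $T_{\tau} = u_{\sigma} - 2u_{\eta}$, $T_x = u_{\eta}$, $T_{xx} = u_{\eta\eta}$.
Then $T_{\tau} + 2T_x = u_{\sigma}$: the advection term cancels and the PDE becomes the heat equation $u_{\sigma} = 2u_{\eta\eta}$ on $\eta \in \mathbb{R}$.
Initial data: $u(\eta,0) = T(\eta,0) = - \sin(\eta) + 3 \sin(2 \eta) - \sin(5 \eta)$.
On $\eta \in \mathbb{R}$ each mode satisfies $(\sin(n\eta))'' = -n^2 \sin(n\eta)$, so $e^{-2n^2\sigma} \sin(n\eta)$ solves the heat equation; by superposition $u(\eta,\sigma) = \sum c_n e^{-2n^2\sigma} \sin(n\eta)$.
Reading off the coefficients: $c_1=-1, c_2=3, c_5=-1$, so $u(\eta,\sigma) = - e^{-2 \sigma} \sin(\eta) + 3 e^{-8 \sigma} \sin(2 \eta) - e^{-50 \sigma} \sin(5 \eta)$.
Substituting back $\eta = x - 2\tau$, $\sigma = \tau$: $T(x,\tau) = u(x - 2\tau, \tau)$.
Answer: $T(x, \tau) = e^{-2 \tau} \sin(2 \tau - x) - 3 e^{-8 \tau} \sin(4 \tau - 2 x) + e^{-50 \tau} \sin(10 \tau - 5 x)$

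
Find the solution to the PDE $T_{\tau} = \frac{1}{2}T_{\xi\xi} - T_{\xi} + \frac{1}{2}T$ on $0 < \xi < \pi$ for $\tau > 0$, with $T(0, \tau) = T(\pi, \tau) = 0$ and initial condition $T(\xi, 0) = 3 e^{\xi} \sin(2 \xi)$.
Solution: Substitute $T = e^{\xi}u$.
Then $T_{\xi} = e^{\xi}(u_{\xi} + u)$, $T_{\xi\xi} = e^{\xi}(u_{\xi\xi} + 2u_{\xi} + u)$, $T_{\tau} = e^{\xi}u_{\tau}$; substituting and dividing by $e^{\xi}$, the lower-order terms cancel: $u_{\tau} = \frac{1}{2}u_{\xi\xi}$ (standard heat equation).
Data for $u$: $u(\xi,0) = e^{-\xi}T(\xi,0) = 3 \sin(2 \xi)$. The boundary conditions carry over: $u(0,\tau) = u(\pi,\tau) = 0$.
Separating variables: $u = \sum c_n e^{-n^2\tau/2} \sin(n\xi)$. From $u(\xi,0) = 3 \sin(2 \xi)$: $c_2=3$.
So $u(\xi,\tau) = 3 e^{-2 \tau} \sin(2 \xi)$, and $T(\xi,\tau) = e^{\xi}u(\xi,\tau)$.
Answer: $T(\xi, \tau) = 3 e^{-2 \tau} e^{\xi} \sin(2 \xi)$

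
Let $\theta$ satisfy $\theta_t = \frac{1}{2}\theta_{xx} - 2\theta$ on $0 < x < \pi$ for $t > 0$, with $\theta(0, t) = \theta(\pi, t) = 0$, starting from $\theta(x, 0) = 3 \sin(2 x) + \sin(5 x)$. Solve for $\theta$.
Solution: Substitute $\theta = e^{-2t}u$.
Then $\theta_t = e^{-2t}(u_t - 2u)$, $\theta_{xx} = e^{-2t}u_{xx}$; substituting and dividing by $e^{-2t}$, the lower-order terms cancel: $u_t = \frac{1}{2}u_{xx}$ (standard heat equation).
Data for $u$: $u(x,0) = \theta(x,0) = 3 \sin(2 x) + \sin(5 x)$. The boundary conditions carry over: $u(0,t) = u(\pi,t) = 0$.
Separating variables: $u = \sum c_n e^{-n^2t/2} \sin(nx)$. From $u(x,0) = 3 \sin(2 x) + \sin(5 x)$: $c_2=3, c_5=1$.
So $u(x,t) = 3 e^{-2 t} \sin(2 x) + e^{-25 t/2} \sin(5 x)$, and $\theta(x,t) = e^{-2t}u(x,t)$.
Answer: $\theta(x, t) = 3 e^{-4 t} \sin(2 x) + e^{-29 t/2} \sin(5 x)$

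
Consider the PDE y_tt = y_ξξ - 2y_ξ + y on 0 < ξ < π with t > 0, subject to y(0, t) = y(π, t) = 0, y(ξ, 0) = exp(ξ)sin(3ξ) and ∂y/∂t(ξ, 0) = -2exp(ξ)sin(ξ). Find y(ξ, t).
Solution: Substitute y = exp(ξ)u.
Then y_ξ = exp(ξ)(u_ξ + u), y_ξξ = exp(ξ)(u_ξξ + 2u_ξ + u), y_tt = exp(ξ)u_tt; substituting and dividing by exp(ξ), the lower-order terms cancel: u_tt = u_ξξ (standard wave equation).
Data for u: u(ξ,0) = exp(-ξ)y(ξ,0) = sin(3ξ); u_t(ξ,0) = exp(-ξ)y_t(ξ,0) = -2sin(ξ). The boundary conditions carry over: u(0,t) = u(π,t) = 0.
Separating variables: u = Σ [A_n cos(ω_n t) + B_n sin(ω_n t)] sin(nξ), ω_n = n. From ICs (B_n = velocity coefficient / ω_n): A_3=1, B_1=-2.
So u(ξ,t) = -2sin(t)sin(ξ) + sin(3ξ)cos(3t), and y(ξ,t) = exp(ξ)u(ξ,t).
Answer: y(ξ, t) = -2exp(ξ)sin(t)sin(ξ) + exp(ξ)sin(3ξ)cos(3t)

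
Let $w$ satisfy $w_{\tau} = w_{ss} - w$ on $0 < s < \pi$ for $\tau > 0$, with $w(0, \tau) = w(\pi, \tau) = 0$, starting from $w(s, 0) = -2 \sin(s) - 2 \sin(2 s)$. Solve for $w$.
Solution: Substitute $w = e^{-\tau}u$.
Then $w_{\tau} = e^{-\tau}(u_{\tau} - u)$, $w_{ss} = e^{-\tau}u_{ss}$; substituting and dividing by $e^{-\tau}$, the lower-order terms cancel: $u_{\tau} = u_{ss}$ (standard heat equation).
Data for $u$: $u(s,0) = w(s,0) = -2 \sin(s) - 2 \sin(2 s)$. The boundary conditions carry over: $u(0,\tau) = u(\pi,\tau) = 0$.
Separating variables: $u = \sum c_n e^{-n^2\tau} \sin(ns)$. From $u(s,0) = -2 \sin(s) - 2 \sin(2 s)$: $c_1=-2, c_2=-2$.
So $u(s,\tau) = -2 e^{-\tau} \sin(s) - 2 e^{-4 \tau} \sin(2 s)$, and $w(s,\tau) = e^{-\tau}u(s,\tau)$.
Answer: $w(s, \tau) = -2 e^{-2 \tau} \sin(s) - 2 e^{-5 \tau} \sin(2 s)$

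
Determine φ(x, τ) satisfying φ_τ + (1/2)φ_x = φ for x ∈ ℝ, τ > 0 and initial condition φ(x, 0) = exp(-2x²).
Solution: Substitute φ = exp(τ)u, i.e. u = exp(-τ)φ.
By the product rule, φ_τ = exp(τ)(u_τ + u), φ_x = exp(τ)u_x.
Substituting into the PDE and dividing by exp(τ): u_τ + u + (1/2)u_x = u.
The lower-order terms cancel, leaving the standard advection equation u_τ + (1/2)u_x = 0.
Initial data for u: u(x,0) = φ(x,0) = exp(-2x²).
Solve for u:
  By method of characteristics (waves move right with speed 1/2):
  Along characteristics x - (1/2)τ = const, u is constant, so u(x,τ) = f(x - (1/2)τ) with f = u(·, 0).
Hence u(x,τ) = exp(-2(x - τ/2)²).
Transform back: φ(x,τ) = exp(τ)u(x,τ).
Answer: φ(x, τ) = exp(τ)exp(-2(x - τ/2)²)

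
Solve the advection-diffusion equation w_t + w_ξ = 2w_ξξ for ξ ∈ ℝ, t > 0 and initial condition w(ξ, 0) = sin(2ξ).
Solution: Moving frame: η = ξ - t, σ = t, w = u(η,σ), so w_t = u_σ - u_η and w_ξξ = u_ηη.
Hence w_t + w_ξ = u_σ and the PDE becomes the heat equation u_σ = 2u_ηη on η ∈ ℝ.
Initial data: u(η,0) = w(η,0) = sin(2η). Each mode sin(nη) decays as exp(-2n²σ) on ℝ, so u(η,σ) = Σ c_n exp(-2n²σ) sin(nη) with c_2=1: u(η,σ) = exp(-8σ)sin(2η).
Substituting back: w(ξ,t) = u(ξ - t, t).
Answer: w(ξ, t) = -exp(-8t)sin(2t - 2ξ)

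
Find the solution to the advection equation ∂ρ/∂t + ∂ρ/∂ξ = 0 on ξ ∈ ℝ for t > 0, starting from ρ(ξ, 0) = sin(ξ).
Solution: By method of characteristics (waves move right with speed 1):
Along characteristics ξ - t = const, ρ is constant, so ρ(ξ,t) = f(ξ - t) with f = ρ(·, 0).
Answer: ρ(ξ, t) = -sin(t - ξ)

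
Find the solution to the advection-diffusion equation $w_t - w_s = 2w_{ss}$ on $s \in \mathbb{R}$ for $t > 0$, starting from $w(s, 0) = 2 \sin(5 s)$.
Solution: Moving frame: $\eta = s + t$, $\sigma = t$, $w = u(\eta,\sigma)$, so $w_t = u_{\sigma} + u_{\eta}$ and $w_{ss} = u_{\eta\eta}$.
Hence $w_t - w_s = u_{\sigma}$ and the PDE becomes the heat equation $u_{\sigma} = 2u_{\eta\eta}$ on $\eta \in \mathbb{R}$.
Initial data: $u(\eta,0) = w(\eta,0) = 2 \sin(5 \eta)$. Each mode $\sin(n\eta)$ decays as $e^{-2n^2\sigma}$ on $\mathbb{R}$, so $u(\eta,\sigma) = \sum c_n e^{-2n^2\sigma} \sin(n\eta)$ with $c_5=2$: $u(\eta,\sigma) = 2 e^{-50 \sigma} \sin(5 \eta)$.
Substituting back: $w(s,t) = u(s + t, t)$.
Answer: $w(s, t) = 2 e^{-50 t} \sin(5 s + 5 t)$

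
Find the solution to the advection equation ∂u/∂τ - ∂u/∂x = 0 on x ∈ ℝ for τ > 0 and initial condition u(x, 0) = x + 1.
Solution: By method of characteristics (waves move left with speed 1):
Along characteristics x + τ = const, u is constant, so u(x,τ) = f(x + τ) with f = u(·, 0).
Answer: u(x, τ) = x + τ + 1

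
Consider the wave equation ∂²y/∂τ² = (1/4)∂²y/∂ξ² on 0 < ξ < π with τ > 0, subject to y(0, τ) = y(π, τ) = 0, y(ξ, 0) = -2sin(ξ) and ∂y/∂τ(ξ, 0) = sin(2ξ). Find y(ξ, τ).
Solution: Using separation of variables y = X(ξ)T(τ):
Eigenfunctions: sin(nξ), n = 1, 2, 3, ...
General solution: y(ξ, τ) = Σ [A_n cos(n τ/2) + B_n sin(n τ/2)] sin(nξ)
From y(ξ,0) = -2sin(ξ): A_1=-2. From y_τ(ξ,0) = sin(2ξ), using y_τ(ξ,0) = Σ ω_n B_n sin(nξ) with ω_n = n/2: B_2 = 1/1 = 1.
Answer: y(ξ, τ) = -2sin(ξ)cos(τ/2) + sin(2ξ)sin(τ)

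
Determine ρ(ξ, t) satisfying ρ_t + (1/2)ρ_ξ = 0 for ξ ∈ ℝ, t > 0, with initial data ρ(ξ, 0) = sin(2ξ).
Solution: By characteristics (dξ/dt = 1/2), ρ(ξ,t) = f(ξ - (1/2)t) with f = ρ(·, 0).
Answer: ρ(ξ, t) = -sin(t - 2ξ)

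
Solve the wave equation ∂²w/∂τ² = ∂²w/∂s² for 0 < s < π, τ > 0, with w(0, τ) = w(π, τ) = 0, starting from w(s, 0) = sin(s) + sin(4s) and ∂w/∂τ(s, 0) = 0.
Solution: Separating variables: w = Σ [A_n cos(ω_n τ) + B_n sin(ω_n τ)] sin(ns), ω_n = n. From ICs: A_1=1, A_4=1.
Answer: w(s, τ) = sin(s)cos(τ) + sin(4s)cos(4τ)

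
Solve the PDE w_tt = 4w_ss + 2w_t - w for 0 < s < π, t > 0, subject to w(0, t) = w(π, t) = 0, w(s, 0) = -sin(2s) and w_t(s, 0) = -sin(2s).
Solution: Substitute w = exp(t)u.
Then w_t = exp(t)(u_t + u), w_tt = exp(t)(u_tt + 2u_t + u), w_ss = exp(t)u_ss; substituting and dividing by exp(t), the lower-order terms cancel: u_tt = 4u_ss (standard wave equation).
Data for u: u(s,0) = w(s,0) = -sin(2s); u_t(s,0) = w_t(s,0) - w(s,0) = 0. The boundary conditions carry over: u(0,t) = u(π,t) = 0.
Separating variables: u = Σ [A_n cos(ω_n t) + B_n sin(ω_n t)] sin(ns), ω_n = 2n. From ICs: A_2=-1.
So u(s,t) = -sin(2s)cos(4t), and w(s,t) = exp(t)u(s,t).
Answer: w(s, t) = -exp(t)sin(2s)cos(4t)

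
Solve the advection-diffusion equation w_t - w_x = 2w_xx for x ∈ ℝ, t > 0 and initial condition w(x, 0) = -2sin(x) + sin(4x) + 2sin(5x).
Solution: Moving frame: η = x + t, σ = t, w = u(η,σ), so w_t = u_σ + u_η and w_xx = u_ηη.
Hence w_t - w_x = u_σ and the PDE becomes the heat equation u_σ = 2u_ηη on η ∈ ℝ.
Initial data: u(η,0) = w(η,0) = -2sin(η) + sin(4η) + 2sin(5η). Each mode sin(nη) decays as exp(-2n²σ) on ℝ, so u(η,σ) = Σ c_n exp(-2n²σ) sin(nη) with c_1=-2, c_4=1, c_5=2: u(η,σ) = -2exp(-2σ)sin(η) + exp(-32σ)sin(4η) + 2exp(-50σ)sin(5η).
Substituting back: w(x,t) = u(x + t, t).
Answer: w(x, t) = -2exp(-2t)sin(t + x) + exp(-32t)sin(4t + 4x) + 2exp(-50t)sin(5t + 5x)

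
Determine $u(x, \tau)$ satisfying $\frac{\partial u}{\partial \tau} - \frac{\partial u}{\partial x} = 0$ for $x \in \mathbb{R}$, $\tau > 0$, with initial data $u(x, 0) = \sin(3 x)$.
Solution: By method of characteristics (waves move left with speed 1):
Along characteristics $x + \tau =$ const, $u$ is constant, so $u(x,\tau) = f(x + \tau)$ with $f = u( \cdot , 0)$.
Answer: $u(x, \tau) = \sin(3 \tau + 3 x)$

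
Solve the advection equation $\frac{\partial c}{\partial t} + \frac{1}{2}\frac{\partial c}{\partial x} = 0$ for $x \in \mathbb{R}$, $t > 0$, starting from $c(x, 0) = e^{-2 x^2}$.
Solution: By characteristics ($dx/dt = 1/2$), $c(x,t) = f(x - \frac{1}{2}t)$ with $f = c( \cdot , 0)$.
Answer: $c(x, t) = e^{-2 (-t/2 + x)^2}$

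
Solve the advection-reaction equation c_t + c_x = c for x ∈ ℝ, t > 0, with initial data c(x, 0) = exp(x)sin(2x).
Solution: Substitute c = exp(x)u.
Then c_x = exp(x)(u_x + u), c_t = exp(x)u_t; substituting and dividing by exp(x), the lower-order terms cancel: u_t + u_x = 0 (standard advection equation).
Data for u: u(x,0) = exp(-x)c(x,0) = sin(2x).
By characteristics (dx/dt = 1), u(x,t) = f(x - t) with f = u(·, 0).
So u(x,t) = -sin(2t - 2x), and c(x,t) = exp(x)u(x,t).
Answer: c(x, t) = -exp(x)sin(2t - 2x)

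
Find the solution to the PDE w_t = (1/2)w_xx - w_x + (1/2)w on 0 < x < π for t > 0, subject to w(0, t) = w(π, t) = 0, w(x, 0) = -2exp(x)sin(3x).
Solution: Substitute w = exp(x)u.
Then w_x = exp(x)(u_x + u), w_xx = exp(x)(u_xx + 2u_x + u), w_t = exp(x)u_t; substituting and dividing by exp(x), the lower-order terms cancel: u_t = (1/2)u_xx (standard heat equation).
Data for u: u(x,0) = exp(-x)w(x,0) = -2sin(3x). The boundary conditions carry over: u(0,t) = u(π,t) = 0.
Separating variables: u = Σ c_n exp(-n²t/2) sin(nx). From u(x,0) = -2sin(3x): c_3=-2.
So u(x,t) = -2exp(-9t/2)sin(3x), and w(x,t) = exp(x)u(x,t).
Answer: w(x, t) = -2exp(-9t/2)exp(x)sin(3x)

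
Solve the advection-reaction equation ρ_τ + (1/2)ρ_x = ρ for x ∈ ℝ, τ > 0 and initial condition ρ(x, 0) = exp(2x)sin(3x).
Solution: Substitute ρ = exp(2x)u, i.e. u = exp(-2x)ρ.
By the product rule, ρ_x = exp(2x)(u_x + 2u), ρ_τ = exp(2x)u_τ.
Substituting into the PDE and dividing by exp(2x): u_τ + (1/2)(u_x + 2u) = u.
The lower-order terms cancel, leaving the standard advection equation u_τ + (1/2)u_x = 0.
Initial data for u: u(x,0) = exp(-2x)ρ(x,0) = sin(3x).
Solve for u:
  By method of characteristics (waves move right with speed 1/2):
  Along characteristics x - (1/2)τ = const, u is constant, so u(x,τ) = f(x - (1/2)τ) with f = u(·, 0).
Hence u(x,τ) = sin(3x - 3τ/2).
Transform back: ρ(x,τ) = exp(2x)u(x,τ).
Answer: ρ(x, τ) = exp(2x)sin(3x - 3τ/2)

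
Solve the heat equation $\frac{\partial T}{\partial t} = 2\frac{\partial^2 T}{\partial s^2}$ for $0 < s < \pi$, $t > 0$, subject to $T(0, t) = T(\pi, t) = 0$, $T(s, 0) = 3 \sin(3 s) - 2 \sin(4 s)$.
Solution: Separating variables: $T = \sum c_n e^{-2n^2t} \sin(ns)$. From $T(s,0) = 3 \sin(3 s) - 2 \sin(4 s)$: $c_3=3, c_4=-2$.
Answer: $T(s, t) = 3 e^{-18 t} \sin(3 s) - 2 e^{-32 t} \sin(4 s)$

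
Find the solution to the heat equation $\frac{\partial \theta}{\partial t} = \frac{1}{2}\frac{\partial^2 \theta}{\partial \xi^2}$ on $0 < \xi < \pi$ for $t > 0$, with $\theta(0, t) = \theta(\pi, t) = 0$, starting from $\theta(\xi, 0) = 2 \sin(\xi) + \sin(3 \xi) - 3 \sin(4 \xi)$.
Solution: Using separation of variables $\theta = X(\xi)G(t)$:
Eigenfunctions: $\sin(n\xi)$, $n = 1, 2, 3, \ldots$
General solution: $\theta(\xi, t) = \sum c_n \sin(n\xi) e^{-n^2 t/2}$
Matching $\theta(\xi,0) = 2 \sin(\xi) + \sin(3 \xi) - 3 \sin(4 \xi)$ term by term: $c_1=2, c_3=1, c_4=-3$.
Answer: $\theta(\xi, t) = -3 e^{-8 t} \sin(4 \xi) + 2 e^{-t/2} \sin(\xi) + e^{-9 t/2} \sin(3 \xi)$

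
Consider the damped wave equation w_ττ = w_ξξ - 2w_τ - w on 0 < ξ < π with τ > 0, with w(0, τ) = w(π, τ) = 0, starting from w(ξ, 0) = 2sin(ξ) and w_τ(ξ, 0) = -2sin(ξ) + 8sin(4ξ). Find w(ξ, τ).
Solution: Substitute w = exp(-τ)u, i.e. u = exp(τ)w.
By the product rule, w_τ = exp(-τ)(u_τ - u), w_ττ = exp(-τ)(u_ττ - 2u_τ + u), w_ξξ = exp(-τ)u_ξξ.
Substituting into the PDE and dividing by exp(-τ): u_ττ - 2u_τ + u = u_ξξ - 2(u_τ - u) - u.
The lower-order terms cancel, leaving the standard wave equation u_ττ = u_ξξ.
Initial data for u: u(ξ,0) = w(ξ,0) = 2sin(ξ); u_τ(ξ,0) = w_τ(ξ,0) + w(ξ,0) = 8sin(4ξ). The boundary conditions carry over: u(0,τ) = u(π,τ) = 0.
Solve for u:
  Using separation of variables u = X(ξ)T(τ):
  Eigenfunctions: sin(nξ), n = 1, 2, 3, ...
  General solution: u(ξ, τ) = Σ [A_n cos(n τ) + B_n sin(n τ)] sin(nξ)
  From u(ξ,0) = 2sin(ξ): A_1=2. From u_τ(ξ,0) = 8sin(4ξ), using u_τ(ξ,0) = Σ ω_n B_n sin(nξ) with ω_n = n: B_4 = 8/4 = 2.
Hence u(ξ,τ) = 2sin(ξ)cos(τ) + 2sin(4ξ)sin(4τ).
Transform back: w(ξ,τ) = exp(-τ)u(ξ,τ).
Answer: w(ξ, τ) = 2exp(-τ)sin(ξ)cos(τ) + 2exp(-τ)sin(4ξ)sin(4τ)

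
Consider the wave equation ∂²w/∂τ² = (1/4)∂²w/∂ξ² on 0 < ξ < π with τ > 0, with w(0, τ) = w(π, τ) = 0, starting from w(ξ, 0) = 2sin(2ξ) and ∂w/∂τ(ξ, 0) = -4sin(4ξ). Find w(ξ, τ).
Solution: Using separation of variables w = X(ξ)T(τ):
Eigenfunctions: sin(nξ), n = 1, 2, 3, ...
General solution: w(ξ, τ) = Σ [A_n cos(n τ/2) + B_n sin(n τ/2)] sin(nξ)
From w(ξ,0) = 2sin(2ξ): A_2=2. From w_τ(ξ,0) = -4sin(4ξ), using w_τ(ξ,0) = Σ ω_n B_n sin(nξ) with ω_n = n/2: B_4 = (-4)/2 = -2.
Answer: w(ξ, τ) = 2sin(2ξ)cos(τ) - 2sin(4ξ)sin(2τ)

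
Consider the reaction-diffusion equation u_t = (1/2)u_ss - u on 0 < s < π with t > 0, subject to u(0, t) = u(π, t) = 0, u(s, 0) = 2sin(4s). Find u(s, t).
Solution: Substitute u = exp(-t)w.
Then u_t = exp(-t)(w_t - w), u_ss = exp(-t)w_ss; substituting and dividing by exp(-t), the lower-order terms cancel: w_t = (1/2)w_ss (standard heat equation).
Data for w: w(s,0) = u(s,0) = 2sin(4s). The boundary conditions carry over: w(0,t) = w(π,t) = 0.
Separating variables: w = Σ c_n exp(-n²t/2) sin(ns). From w(s,0) = 2sin(4s): c_4=2.
So w(s,t) = 2exp(-8t)sin(4s), and u(s,t) = exp(-t)w(s,t).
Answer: u(s, t) = 2exp(-9t)sin(4s)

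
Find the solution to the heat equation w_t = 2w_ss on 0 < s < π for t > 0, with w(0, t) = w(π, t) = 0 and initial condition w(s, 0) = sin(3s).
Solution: Separating variables: w = Σ c_n exp(-2n²t) sin(ns). From w(s,0) = sin(3s): c_3=1.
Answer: w(s, t) = exp(-18t)sin(3s)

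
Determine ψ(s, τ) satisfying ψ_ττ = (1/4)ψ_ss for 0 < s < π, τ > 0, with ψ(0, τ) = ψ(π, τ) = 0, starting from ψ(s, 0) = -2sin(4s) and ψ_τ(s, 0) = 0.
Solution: Using separation of variables ψ = X(s)T(τ):
Eigenfunctions: sin(ns), n = 1, 2, 3, ...
General solution: ψ(s, τ) = Σ [A_n cos(n τ/2) + B_n sin(n τ/2)] sin(ns)
From ψ(s,0) = -2sin(4s): A_4=-2. From ψ_τ(s,0) = 0: all B_n = 0.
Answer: ψ(s, τ) = -2sin(4s)cos(2τ)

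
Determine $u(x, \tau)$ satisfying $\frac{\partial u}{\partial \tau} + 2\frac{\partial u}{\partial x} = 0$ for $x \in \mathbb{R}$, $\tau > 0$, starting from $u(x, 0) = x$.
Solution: By method of characteristics (waves move right with speed 2):
Along characteristics $x - 2\tau =$ const, $u$ is constant, so $u(x,\tau) = f(x - 2\tau)$ with $f = u( \cdot , 0)$.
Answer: $u(x, \tau) = -2 \tau + x$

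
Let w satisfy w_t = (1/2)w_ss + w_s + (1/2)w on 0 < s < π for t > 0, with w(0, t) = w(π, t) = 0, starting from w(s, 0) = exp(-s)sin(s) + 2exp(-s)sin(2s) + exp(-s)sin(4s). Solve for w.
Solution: Substitute w = exp(-s)u, i.e. u = exp(s)w.
By the product rule, w_s = exp(-s)(u_s - u), w_ss = exp(-s)(u_ss - 2u_s + u), w_t = exp(-s)u_t.
Substituting into the PDE and dividing by exp(-s): u_t = (1/2)(u_ss - 2u_s + u) + (u_s - u) + (1/2)u.
The lower-order terms cancel, leaving the standard heat equation u_t = (1/2)u_ss.
Initial data for u: u(s,0) = exp(s)w(s,0) = sin(s) + 2sin(2s) + sin(4s). The boundary conditions carry over: u(0,t) = u(π,t) = 0.
Solve for u:
  Using separation of variables u = X(s)T(t):
  Eigenfunctions: sin(ns), n = 1, 2, 3, ...
  General solution: u(s, t) = Σ c_n sin(ns) exp(-n² t/2)
  Matching u(s,0) = sin(s) + 2sin(2s) + sin(4s) term by term: c_1=1, c_2=2, c_4=1.
Hence u(s,t) = 2exp(-2t)sin(2s) + exp(-8t)sin(4s) + exp(-t/2)sin(s).
Transform back: w(s,t) = exp(-s)u(s,t).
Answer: w(s, t) = 2exp(-s)exp(-2t)sin(2s) + exp(-s)exp(-8t)sin(4s) + exp(-s)exp(-t/2)sin(s)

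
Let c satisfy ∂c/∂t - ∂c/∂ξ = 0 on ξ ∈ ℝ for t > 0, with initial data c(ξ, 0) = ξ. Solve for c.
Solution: By characteristics (dξ/dt = -1), c(ξ,t) = f(ξ + t) with f = c(·, 0).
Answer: c(ξ, t) = t + ξ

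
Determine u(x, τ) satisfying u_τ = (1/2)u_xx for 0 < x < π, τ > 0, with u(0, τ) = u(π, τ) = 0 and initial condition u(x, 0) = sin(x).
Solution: Separating variables: u = Σ c_n exp(-n²τ/2) sin(nx). From u(x,0) = sin(x): c_1=1.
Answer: u(x, τ) = exp(-τ/2)sin(x)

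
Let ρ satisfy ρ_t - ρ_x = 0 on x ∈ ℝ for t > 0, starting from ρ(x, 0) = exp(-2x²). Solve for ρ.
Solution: By characteristics (dx/dt = -1), ρ(x,t) = f(x + t) with f = ρ(·, 0).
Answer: ρ(x, t) = exp(-2(t + x)²)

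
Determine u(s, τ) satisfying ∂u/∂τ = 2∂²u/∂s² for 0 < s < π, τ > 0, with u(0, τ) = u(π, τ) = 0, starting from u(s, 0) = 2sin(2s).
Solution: Separating variables: u = Σ c_n exp(-2n²τ) sin(ns). From u(s,0) = 2sin(2s): c_2=2.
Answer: u(s, τ) = 2exp(-8τ)sin(2s)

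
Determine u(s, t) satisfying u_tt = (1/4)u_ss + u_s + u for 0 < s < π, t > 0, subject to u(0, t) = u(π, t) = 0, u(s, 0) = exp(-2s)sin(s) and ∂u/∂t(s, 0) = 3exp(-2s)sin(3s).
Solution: Substitute u = exp(-2s)w.
Then u_s = exp(-2s)(w_s - 2w), u_ss = exp(-2s)(w_ss - 4w_s + 4w), u_tt = exp(-2s)w_tt; substituting and dividing by exp(-2s), the lower-order terms cancel: w_tt = (1/4)w_ss (standard wave equation).
Data for w: w(s,0) = exp(2s)u(s,0) = sin(s); w_t(s,0) = exp(2s)u_t(s,0) = 3sin(3s). The boundary conditions carry over: w(0,t) = w(π,t) = 0.
Separating variables: w = Σ [A_n cos(ω_n t) + B_n sin(ω_n t)] sin(ns), ω_n = n/2. From ICs (B_n = velocity coefficient / ω_n): A_1=1, B_3=2.
So w(s,t) = sin(s)cos(t/2) + 2sin(3s)sin(3t/2), and u(s,t) = exp(-2s)w(s,t).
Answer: u(s, t) = exp(-2s)sin(s)cos(t/2) + 2exp(-2s)sin(3s)sin(3t/2)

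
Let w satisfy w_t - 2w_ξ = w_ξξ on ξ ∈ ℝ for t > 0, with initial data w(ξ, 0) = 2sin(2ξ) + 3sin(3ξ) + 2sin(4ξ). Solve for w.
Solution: Moving frame: η = ξ + 2t, σ = t, w = u(η,σ), so w_t = u_σ + 2u_η and w_ξξ = u_ηη.
Hence w_t - 2w_ξ = u_σ and the PDE becomes the heat equation u_σ = u_ηη on η ∈ ℝ.
Initial data: u(η,0) = w(η,0) = 2sin(2η) + 3sin(3η) + 2sin(4η). Each mode sin(nη) decays as exp(-n²σ) on ℝ, so u(η,σ) = Σ c_n exp(-n²σ) sin(nη) with c_2=2, c_3=3, c_4=2: u(η,σ) = 2exp(-4σ)sin(2η) + 3exp(-9σ)sin(3η) + 2exp(-16σ)sin(4η).
Substituting back: w(ξ,t) = u(ξ + 2t, t).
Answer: w(ξ, t) = 2exp(-4t)sin(4t + 2ξ) + 3exp(-9t)sin(6t + 3ξ) + 2exp(-16t)sin(8t + 4ξ)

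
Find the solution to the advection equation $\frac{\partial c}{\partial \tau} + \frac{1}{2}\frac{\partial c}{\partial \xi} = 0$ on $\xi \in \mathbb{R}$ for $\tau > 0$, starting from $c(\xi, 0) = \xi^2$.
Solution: By method of characteristics (waves move right with speed 1/2):
Along characteristics $\xi - \frac{1}{2}\tau =$ const, $c$ is constant, so $c(\xi,\tau) = f(\xi - \frac{1}{2}\tau)$ with $f = c( \cdot , 0)$.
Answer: $c(\xi, \tau) = \frac{1}{4} \tau^2 -  \tau \xi + \xi^2$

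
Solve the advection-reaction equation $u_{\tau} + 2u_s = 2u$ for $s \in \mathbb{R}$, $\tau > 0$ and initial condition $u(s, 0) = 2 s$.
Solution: Substitute $u = e^{2\tau}w$.
Then $u_{\tau} = e^{2\tau}(w_{\tau} + 2w)$, $u_s = e^{2\tau}w_s$; substituting and dividing by $e^{2\tau}$, the lower-order terms cancel: $w_{\tau} + 2w_s = 0$ (standard advection equation).
Data for $w$: $w(s,0) = u(s,0) = 2 s$.
By characteristics ($ds/d\tau = 2$), $w(s,\tau) = f(s - 2\tau)$ with $f = w( \cdot , 0)$.
So $w(s,\tau) = 2 s - 4 \tau$, and $u(s,\tau) = e^{2\tau}w(s,\tau)$.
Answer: $u(s, \tau) = -4 \tau e^{2 \tau} + 2 s e^{2 \tau}$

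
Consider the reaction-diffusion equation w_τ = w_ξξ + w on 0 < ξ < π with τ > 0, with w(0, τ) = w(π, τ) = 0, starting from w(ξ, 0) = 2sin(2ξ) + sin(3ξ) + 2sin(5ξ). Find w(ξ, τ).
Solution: Substitute w = exp(τ)u, i.e. u = exp(-τ)w.
By the product rule, w_τ = exp(τ)(u_τ + u), w_ξξ = exp(τ)u_ξξ.
Substituting into the PDE and dividing by exp(τ): u_τ + u = u_ξξ + u.
The lower-order terms cancel, leaving the standard heat equation u_τ = u_ξξ.
Initial data for u: u(ξ,0) = w(ξ,0) = 2sin(2ξ) + sin(3ξ) + 2sin(5ξ). The boundary conditions carry over: u(0,τ) = u(π,τ) = 0.
Solve for u:
  Using separation of variables u = X(ξ)T(τ):
  Eigenfunctions: sin(nξ), n = 1, 2, 3, ...
  General solution: u(ξ, τ) = Σ c_n sin(nξ) exp(-n² τ)
  Matching u(ξ,0) = 2sin(2ξ) + sin(3ξ) + 2sin(5ξ) term by term: c_2=2, c_3=1, c_5=2.
Hence u(ξ,τ) = 2exp(-4τ)sin(2ξ) + exp(-9τ)sin(3ξ) + 2exp(-25τ)sin(5ξ).
Transform back: w(ξ,τ) = exp(τ)u(ξ,τ).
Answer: w(ξ, τ) = 2exp(-3τ)sin(2ξ) + exp(-8τ)sin(3ξ) + 2exp(-24τ)sin(5ξ)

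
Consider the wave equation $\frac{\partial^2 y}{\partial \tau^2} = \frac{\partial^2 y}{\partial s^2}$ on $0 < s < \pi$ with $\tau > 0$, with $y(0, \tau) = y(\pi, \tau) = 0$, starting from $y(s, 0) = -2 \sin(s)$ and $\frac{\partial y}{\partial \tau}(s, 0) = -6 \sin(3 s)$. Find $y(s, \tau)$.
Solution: Separating variables: $y = \sum [A_n \cos(\omega_n \tau) + B_n \sin(\omega_n \tau)] \sin(ns)$, $\omega_n = n$. From ICs ($B_n$ = velocity coefficient / $\omega_n$): $A_1=-2, B_3=-2$.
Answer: $y(s, \tau) = -2 \sin(3 \tau) \sin(3 s) - 2 \sin(s) \cos(\tau)$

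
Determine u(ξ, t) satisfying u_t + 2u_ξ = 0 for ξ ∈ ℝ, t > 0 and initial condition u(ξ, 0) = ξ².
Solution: By method of characteristics (waves move right with speed 2):
Along characteristics ξ - 2t = const, u is constant, so u(ξ,t) = f(ξ - 2t) with f = u(·, 0).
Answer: u(ξ, t) = 4t² - 4tξ + ξ²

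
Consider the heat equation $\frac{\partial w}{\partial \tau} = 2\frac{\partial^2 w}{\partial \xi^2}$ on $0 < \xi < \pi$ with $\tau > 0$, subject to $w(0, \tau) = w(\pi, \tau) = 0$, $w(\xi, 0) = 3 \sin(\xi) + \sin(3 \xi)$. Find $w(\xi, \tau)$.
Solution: Separating variables: $w = \sum c_n e^{-2n^2\tau} \sin(n\xi)$. From $w(\xi,0) = 3 \sin(\xi) + \sin(3 \xi)$: $c_1=3, c_3=1$.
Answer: $w(\xi, \tau) = 3 e^{-2 \tau} \sin(\xi) + e^{-18 \tau} \sin(3 \xi)$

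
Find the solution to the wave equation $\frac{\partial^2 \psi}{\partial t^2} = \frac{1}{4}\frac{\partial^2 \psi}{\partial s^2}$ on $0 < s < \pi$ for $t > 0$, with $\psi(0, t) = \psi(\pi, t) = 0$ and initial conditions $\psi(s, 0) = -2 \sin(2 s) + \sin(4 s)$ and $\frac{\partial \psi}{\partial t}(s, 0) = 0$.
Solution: Using separation of variables $\psi = X(s)T(t)$:
Eigenfunctions: $\sin(ns)$, $n = 1, 2, 3, \ldots$
General solution: $\psi(s, t) = \sum [A_n \cos(n t/2) + B_n \sin(n t/2)] \sin(ns)$
From $\psi(s,0) = -2 \sin(2 s) + \sin(4 s)$: $A_2=-2, A_4=1$. From $\psi_t(s,0) = 0$: all $B_n = 0$.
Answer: $\psi(s, t) = -2 \sin(2 s) \cos(t) + \sin(4 s) \cos(2 t)$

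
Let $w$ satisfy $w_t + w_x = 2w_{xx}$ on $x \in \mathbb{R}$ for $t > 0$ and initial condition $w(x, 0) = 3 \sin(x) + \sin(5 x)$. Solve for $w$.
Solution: Moving frame: $\eta = x - t$, $\sigma = t$, $w = u(\eta,\sigma)$, so $w_t = u_{\sigma} - u_{\eta}$ and $w_{xx} = u_{\eta\eta}$.
Hence $w_t + w_x = u_{\sigma}$ and the PDE becomes the heat equation $u_{\sigma} = 2u_{\eta\eta}$ on $\eta \in \mathbb{R}$.
Initial data: $u(\eta,0) = w(\eta,0) = 3 \sin(\eta) + \sin(5 \eta)$. Each mode $\sin(n\eta)$ decays as $e^{-2n^2\sigma}$ on $\mathbb{R}$, so $u(\eta,\sigma) = \sum c_n e^{-2n^2\sigma} \sin(n\eta)$ with $c_1=3, c_5=1$: $u(\eta,\sigma) = 3 e^{-2 \sigma} \sin(\eta) + e^{-50 \sigma} \sin(5 \eta)$.
Substituting back: $w(x,t) = u(x - t, t)$.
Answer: $w(x, t) = -3 e^{-2 t} \sin(t - x) -  e^{-50 t} \sin(5 t - 5 x)$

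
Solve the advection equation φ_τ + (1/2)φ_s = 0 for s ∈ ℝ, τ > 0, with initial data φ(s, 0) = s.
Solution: By characteristics (ds/dτ = 1/2), φ(s,τ) = f(s - (1/2)τ) with f = φ(·, 0).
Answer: φ(s, τ) = s - (1/2)τ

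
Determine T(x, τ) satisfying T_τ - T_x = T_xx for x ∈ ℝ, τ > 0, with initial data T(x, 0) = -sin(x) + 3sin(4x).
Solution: Moving frame: η = x + τ, σ = τ, T = u(η,σ), so T_τ = u_σ + u_η and T_xx = u_ηη.
Hence T_τ - T_x = u_σ and the PDE becomes the heat equation u_σ = u_ηη on η ∈ ℝ.
Initial data: u(η,0) = T(η,0) = -sin(η) + 3sin(4η). Each mode sin(nη) decays as exp(-n²σ) on ℝ, so u(η,σ) = Σ c_n exp(-n²σ) sin(nη) with c_1=-1, c_4=3: u(η,σ) = -exp(-σ)sin(η) + 3exp(-16σ)sin(4η).
Substituting back: T(x,τ) = u(x + τ, τ).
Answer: T(x, τ) = -exp(-τ)sin(x + τ) + 3exp(-16τ)sin(4x + 4τ)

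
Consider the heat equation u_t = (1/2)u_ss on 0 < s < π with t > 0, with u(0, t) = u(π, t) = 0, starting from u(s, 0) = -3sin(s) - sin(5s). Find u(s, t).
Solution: Using separation of variables u = X(s)T(t):
Eigenfunctions: sin(ns), n = 1, 2, 3, ...
General solution: u(s, t) = Σ c_n sin(ns) exp(-n² t/2)
Matching u(s,0) = -3sin(s) - sin(5s) term by term: c_1=-3, c_5=-1.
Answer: u(s, t) = -3exp(-t/2)sin(s) - exp(-25t/2)sin(5s)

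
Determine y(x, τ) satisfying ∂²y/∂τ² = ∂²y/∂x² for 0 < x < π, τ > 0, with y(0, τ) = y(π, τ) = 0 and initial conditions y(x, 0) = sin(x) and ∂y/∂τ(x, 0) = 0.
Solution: Separating variables: y = Σ [A_n cos(ω_n τ) + B_n sin(ω_n τ)] sin(nx), ω_n = n. From ICs: A_1=1.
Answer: y(x, τ) = sin(x)cos(τ)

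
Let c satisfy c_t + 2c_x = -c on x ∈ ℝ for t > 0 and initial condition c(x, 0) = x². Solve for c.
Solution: Substitute c = exp(-t)u.
Then c_t = exp(-t)(u_t - u), c_x = exp(-t)u_x; substituting and dividing by exp(-t), the lower-order terms cancel: u_t + 2u_x = 0 (standard advection equation).
Data for u: u(x,0) = c(x,0) = x².
By characteristics (dx/dt = 2), u(x,t) = f(x - 2t) with f = u(·, 0).
So u(x,t) = 4t² - 4tx + x², and c(x,t) = exp(-t)u(x,t).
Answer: c(x, t) = 4t²exp(-t) - 4txexp(-t) + x²exp(-t)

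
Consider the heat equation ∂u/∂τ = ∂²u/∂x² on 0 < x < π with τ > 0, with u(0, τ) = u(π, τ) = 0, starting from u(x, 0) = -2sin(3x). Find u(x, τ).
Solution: Using separation of variables u = X(x)T(τ):
Eigenfunctions: sin(nx), n = 1, 2, 3, ...
General solution: u(x, τ) = Σ c_n sin(nx) exp(-n² τ)
Matching u(x,0) = -2sin(3x) term by term: c_3=-2.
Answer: u(x, τ) = -2exp(-9τ)sin(3x)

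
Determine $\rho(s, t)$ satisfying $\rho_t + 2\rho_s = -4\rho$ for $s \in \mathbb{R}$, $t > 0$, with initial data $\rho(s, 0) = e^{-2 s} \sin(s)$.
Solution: Substitute $\rho = e^{-2s}u$, i.e. $u = e^{2s}\rho$.
By the product rule, $\rho_s = e^{-2s}(u_s - 2u)$, $\rho_t = e^{-2s}u_t$.
Substituting into the PDE and dividing by $e^{-2s}$: $u_t + 2(u_s - 2u) = -4u$.
The lower-order terms cancel, leaving the standard advection equation $u_t + 2u_s = 0$.
Initial data for $u$: $u(s,0) = e^{2s}\rho(s,0) = \sin(s)$.
Solve for $u$:
  By method of characteristics (waves move right with speed 2):
  Along characteristics $s - 2t =$ const, $u$ is constant, so $u(s,t) = f(s - 2t)$ with $f = u( \cdot , 0)$.
Hence $u(s,t) = \sin(s - 2 t)$.
Transform back: $\rho(s,t) = e^{-2s}u(s,t)$.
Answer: $\rho(s, t) = e^{-2 s} \sin(s - 2 t)$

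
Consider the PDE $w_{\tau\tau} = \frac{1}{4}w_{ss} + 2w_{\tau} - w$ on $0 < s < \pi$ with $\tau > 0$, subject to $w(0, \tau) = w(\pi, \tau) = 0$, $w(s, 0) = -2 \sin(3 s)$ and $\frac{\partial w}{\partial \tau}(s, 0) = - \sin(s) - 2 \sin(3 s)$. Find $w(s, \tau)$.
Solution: Substitute $w = e^{\tau}u$.
Then $w_{\tau} = e^{\tau}(u_{\tau} + u)$, $w_{\tau\tau} = e^{\tau}(u_{\tau\tau} + 2u_{\tau} + u)$, $w_{ss} = e^{\tau}u_{ss}$; substituting and dividing by $e^{\tau}$, the lower-order terms cancel: $u_{\tau\tau} = \frac{1}{4}u_{ss}$ (standard wave equation).
Data for $u$: $u(s,0) = w(s,0) = -2 \sin(3 s)$; $u_{\tau}(s,0) = w_{\tau}(s,0) - w(s,0) = - \sin(s)$. The boundary conditions carry over: $u(0,\tau) = u(\pi,\tau) = 0$.
Separating variables: $u = \sum [A_n \cos(\omega_n \tau) + B_n \sin(\omega_n \tau)] \sin(ns)$, $\omega_n = n/2$. From ICs ($B_n$ = velocity coefficient / $\omega_n$): $A_3=-2, B_1=-2$.
So $u(s,\tau) = -2 \sin(s) \sin(\tau/2) - 2 \sin(3 s) \cos(3 \tau/2)$, and $w(s,\tau) = e^{\tau}u(s,\tau)$.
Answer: $w(s, \tau) = -2 e^{\tau} \sin(\tau/2) \sin(s) - 2 e^{\tau} \sin(3 s) \cos(3 \tau/2)$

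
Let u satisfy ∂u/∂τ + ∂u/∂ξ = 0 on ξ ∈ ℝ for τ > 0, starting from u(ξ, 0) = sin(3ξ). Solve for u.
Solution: By characteristics (dξ/dτ = 1), u(ξ,τ) = f(ξ - τ) with f = u(·, 0).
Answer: u(ξ, τ) = sin(3ξ - 3τ)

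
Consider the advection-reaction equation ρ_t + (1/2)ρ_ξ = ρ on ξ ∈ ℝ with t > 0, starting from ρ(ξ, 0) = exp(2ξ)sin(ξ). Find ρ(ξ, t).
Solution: Substitute ρ = exp(2ξ)u.
Then ρ_ξ = exp(2ξ)(u_ξ + 2u), ρ_t = exp(2ξ)u_t; substituting and dividing by exp(2ξ), the lower-order terms cancel: u_t + (1/2)u_ξ = 0 (standard advection equation).
Data for u: u(ξ,0) = exp(-2ξ)ρ(ξ,0) = sin(ξ).
By characteristics (dξ/dt = 1/2), u(ξ,t) = f(ξ - (1/2)t) with f = u(·, 0).
So u(ξ,t) = -sin(t/2 - ξ), and ρ(ξ,t) = exp(2ξ)u(ξ,t).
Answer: ρ(ξ, t) = -exp(2ξ)sin(t/2 - ξ)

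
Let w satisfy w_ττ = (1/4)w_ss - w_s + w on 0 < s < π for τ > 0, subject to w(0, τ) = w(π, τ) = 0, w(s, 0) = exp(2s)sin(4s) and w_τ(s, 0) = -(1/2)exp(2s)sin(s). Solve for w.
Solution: Substitute w = exp(2s)u, i.e. u = exp(-2s)w.
By the product rule, w_s = exp(2s)(u_s + 2u), w_ss = exp(2s)(u_ss + 4u_s + 4u), w_ττ = exp(2s)u_ττ.
Substituting into the PDE and dividing by exp(2s): u_ττ = (1/4)(u_ss + 4u_s + 4u) - (u_s + 2u) + u.
The lower-order terms cancel, leaving the standard wave equation u_ττ = (1/4)u_ss.
Initial data for u: u(s,0) = exp(-2s)w(s,0) = sin(4s); u_τ(s,0) = exp(-2s)w_τ(s,0) = -(1/2)sin(s). The boundary conditions carry over: u(0,τ) = u(π,τ) = 0.
Solve for u:
  Using separation of variables u = X(s)T(τ):
  Eigenfunctions: sin(ns), n = 1, 2, 3, ...
  General solution: u(s, τ) = Σ [A_n cos(n τ/2) + B_n sin(n τ/2)] sin(ns)
  From u(s,0) = sin(4s): A_4=1. From u_τ(s,0) = -(1/2)sin(s), using u_τ(s,0) = Σ ω_n B_n sin(ns) with ω_n = n/2: B_1 = (-1/2)/(1/2) = -1.
Hence u(s,τ) = -sin(s)sin(τ/2) + sin(4s)cos(2τ).
Transform back: w(s,τ) = exp(2s)u(s,τ).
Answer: w(s, τ) = -exp(2s)sin(s)sin(τ/2) + exp(2s)sin(4s)cos(2τ)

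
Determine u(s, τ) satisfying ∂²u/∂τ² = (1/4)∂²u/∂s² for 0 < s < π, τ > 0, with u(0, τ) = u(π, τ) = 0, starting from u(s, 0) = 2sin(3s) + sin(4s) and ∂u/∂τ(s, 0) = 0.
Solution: Separating variables: u = Σ [A_n cos(ω_n τ) + B_n sin(ω_n τ)] sin(ns), ω_n = n/2. From ICs: A_3=2, A_4=1.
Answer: u(s, τ) = 2sin(3s)cos(3τ/2) + sin(4s)cos(2τ)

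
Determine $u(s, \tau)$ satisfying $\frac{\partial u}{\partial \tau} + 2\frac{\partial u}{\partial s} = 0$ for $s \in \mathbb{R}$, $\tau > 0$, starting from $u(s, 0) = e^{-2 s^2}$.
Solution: By method of characteristics (waves move right with speed 2):
Along characteristics $s - 2\tau =$ const, $u$ is constant, so $u(s,\tau) = f(s - 2\tau)$ with $f = u( \cdot , 0)$.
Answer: $u(s, \tau) = e^{-2 (-2 \tau + s)^2}$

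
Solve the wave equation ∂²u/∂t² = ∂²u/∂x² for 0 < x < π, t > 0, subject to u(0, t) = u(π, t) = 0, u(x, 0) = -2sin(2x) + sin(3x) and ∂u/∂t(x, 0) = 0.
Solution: Separating variables: u = Σ [A_n cos(ω_n t) + B_n sin(ω_n t)] sin(nx), ω_n = n. From ICs: A_2=-2, A_3=1.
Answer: u(x, t) = -2sin(2x)cos(2t) + sin(3x)cos(3t)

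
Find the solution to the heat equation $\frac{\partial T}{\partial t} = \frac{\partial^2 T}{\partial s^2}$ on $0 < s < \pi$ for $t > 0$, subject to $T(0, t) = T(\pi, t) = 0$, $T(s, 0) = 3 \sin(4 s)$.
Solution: Using separation of variables $T = X(s)G(t)$:
Eigenfunctions: $\sin(ns)$, $n = 1, 2, 3, \ldots$
General solution: $T(s, t) = \sum c_n \sin(ns) e^{-n^2 t}$
Matching $T(s,0) = 3 \sin(4 s)$ term by term: $c_4=3$.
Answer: $T(s, t) = 3 e^{-16 t} \sin(4 s)$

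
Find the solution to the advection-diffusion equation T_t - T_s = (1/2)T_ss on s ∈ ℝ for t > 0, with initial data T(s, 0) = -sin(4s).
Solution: Change to a moving frame: let η = s + t, σ = t and write T(s,t) = u(η,σ).
By the chain rule T_t = u_σ + u_η, T_s = u_η, T_ss = u_ηη.
Then T_t - T_s = u_σ: the advection term cancels and the PDE becomes the heat equation u_σ = (1/2)u_ηη on η ∈ ℝ.
Initial data: u(η,0) = T(η,0) = -sin(4η).
On η ∈ ℝ each mode satisfies (sin(nη))″ = -n² sin(nη), so exp(-n²σ/2) sin(nη) solves the heat equation; by superposition u(η,σ) = Σ c_n exp(-n²σ/2) sin(nη).
Reading off the coefficients: c_4=-1, so u(η,σ) = -exp(-8σ)sin(4η).
Substituting back η = s + t, σ = t: T(s,t) = u(s + t, t).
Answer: T(s, t) = -exp(-8t)sin(4s + 4t)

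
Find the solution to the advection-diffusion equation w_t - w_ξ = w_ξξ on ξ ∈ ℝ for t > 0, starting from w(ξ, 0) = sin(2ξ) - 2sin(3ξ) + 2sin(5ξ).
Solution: Moving frame: η = ξ + t, σ = t, w = u(η,σ), so w_t = u_σ + u_η and w_ξξ = u_ηη.
Hence w_t - w_ξ = u_σ and the PDE becomes the heat equation u_σ = u_ηη on η ∈ ℝ.
Initial data: u(η,0) = w(η,0) = sin(2η) - 2sin(3η) + 2sin(5η). Each mode sin(nη) decays as exp(-n²σ) on ℝ, so u(η,σ) = Σ c_n exp(-n²σ) sin(nη) with c_2=1, c_3=-2, c_5=2: u(η,σ) = exp(-4σ)sin(2η) - 2exp(-9σ)sin(3η) + 2exp(-25σ)sin(5η).
Substituting back: w(ξ,t) = u(ξ + t, t).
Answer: w(ξ, t) = exp(-4t)sin(2t + 2ξ) - 2exp(-9t)sin(3t + 3ξ) + 2exp(-25t)sin(5t + 5ξ)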